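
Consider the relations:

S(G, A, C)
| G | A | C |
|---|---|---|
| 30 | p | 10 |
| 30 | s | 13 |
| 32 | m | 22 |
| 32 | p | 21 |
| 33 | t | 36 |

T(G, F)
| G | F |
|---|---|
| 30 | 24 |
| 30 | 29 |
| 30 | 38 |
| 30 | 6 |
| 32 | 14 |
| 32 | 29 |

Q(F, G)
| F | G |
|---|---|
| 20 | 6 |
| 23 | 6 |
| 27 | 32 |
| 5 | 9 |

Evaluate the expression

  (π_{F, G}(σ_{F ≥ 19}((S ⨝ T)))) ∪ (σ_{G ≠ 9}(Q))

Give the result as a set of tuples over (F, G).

Joining S and T on G yields {(30, p, 10, 24), (30, p, 10, 29), (30, p, 10, 38), (30, p, 10, 6), (30, s, 13, 24), (30, s, 13, 29), (30, s, 13, 38), (30, s, 13, 6), (32, m, 22, 14), (32, m, 22, 29), (32, p, 21, 14), (32, p, 21, 29)}.
Selection F ≥ 19: {(30, p, 10, 24), (30, p, 10, 29), (30, p, 10, 38), (30, s, 13, 24), (30, s, 13, 29), (30, s, 13, 38), (32, m, 22, 29), (32, p, 21, 29)}
Keep only column(s) F, G (4 duplicate(s) eliminated): {(24, 30), (29, 30), (29, 32), (38, 30)}
Selection G ≠ 9: {(20, 6), (23, 6), (27, 32)}
Set union of the two operands is {(20, 6), (23, 6), (24, 30), (27, 32), (29, 30), (29, 32), (38, 30)}.

{(20, 6), (23, 6), (24, 30), (27, 32), (29, 30), (29, 32), (38, 30)}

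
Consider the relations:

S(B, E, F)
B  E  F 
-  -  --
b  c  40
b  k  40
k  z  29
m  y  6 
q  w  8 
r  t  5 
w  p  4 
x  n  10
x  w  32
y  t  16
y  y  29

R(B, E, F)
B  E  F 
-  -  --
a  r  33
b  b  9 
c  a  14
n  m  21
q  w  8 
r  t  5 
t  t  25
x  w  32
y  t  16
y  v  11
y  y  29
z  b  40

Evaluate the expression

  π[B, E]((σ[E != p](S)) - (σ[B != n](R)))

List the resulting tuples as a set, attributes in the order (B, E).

{(b, c), (b, k), (k, z), (m, y), (x, n)}

σ[E != p]: keep tuples satisfying E != p → {(b, c, 40), (b, k, 40), (k, z, 29), (m, y, 6), (q, w, 8), (r, t, 5), (x, n, 10), (x, w, 32), (y, t, 16), (y, y, 29)}
σ[B != n]: keep tuples satisfying B != n → {(a, r, 33), (b, b, 9), (c, a, 14), (q, w, 8), (r, t, 5), (t, t, 25), (x, w, 32), (y, t, 16), (y, v, 11), (y, y, 29), (z, b, 40)}
Set difference of the two operands is {(b, c, 40), (b, k, 40), (k, z, 29), (m, y, 6), (x, n, 10)}.
Projecting to B, E: {(b, c), (b, k), (k, z), (m, y), (x, n)}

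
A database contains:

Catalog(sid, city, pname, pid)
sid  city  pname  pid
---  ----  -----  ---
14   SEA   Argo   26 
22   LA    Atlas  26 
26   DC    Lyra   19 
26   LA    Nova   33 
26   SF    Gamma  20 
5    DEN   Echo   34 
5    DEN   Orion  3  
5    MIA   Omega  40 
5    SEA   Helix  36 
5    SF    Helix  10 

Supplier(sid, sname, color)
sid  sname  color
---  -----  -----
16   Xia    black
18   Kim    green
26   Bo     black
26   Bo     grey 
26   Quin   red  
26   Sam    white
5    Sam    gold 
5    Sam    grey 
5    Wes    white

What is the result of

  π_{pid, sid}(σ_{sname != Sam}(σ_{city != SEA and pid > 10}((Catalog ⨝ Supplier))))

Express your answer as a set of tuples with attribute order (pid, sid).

Joining Catalog and Supplier on sid yields {(26, DC, Lyra, 19, Bo, black), (26, DC, Lyra, 19, Bo, grey), (26, DC, Lyra, 19, Quin, red), (26, DC, Lyra, 19, Sam, white), (26, LA, Nova, 33, Bo, black), (26, LA, Nova, 33, Bo, grey), (26, LA, Nova, 33, Quin, red), (26, LA, Nova, 33, Sam, white), (26, SF, Gamma, 20, Bo, black), (26, SF, Gamma, 20, Bo, grey), (26, SF, Gamma, 20, Quin, red), (26, SF, Gamma, 20, Sam, white), (5, DEN, Echo, 34, Sam, gold), (5, DEN, Echo, 34, Sam, grey), (5, DEN, Echo, 34, Wes, white), (5, DEN, Orion, 3, Sam, gold), (5, DEN, Orion, 3, Sam, grey), (5, DEN, Orion, 3, Wes, white), (5, MIA, Omega, 40, Sam, gold), (5, MIA, Omega, 40, Sam, grey), (5, MIA, Omega, 40, Wes, white), (5, SEA, Helix, 36, Sam, gold), (5, SEA, Helix, 36, Sam, grey), (5, SEA, Helix, 36, Wes, white), (5, SF, Helix, 10, Sam, gold), (5, SF, Helix, 10, Sam, grey), (5, SF, Helix, 10, Wes, white)}.
Selection city != SEA and pid > 10: {(26, DC, Lyra, 19, Bo, black), (26, DC, Lyra, 19, Bo, grey), (26, DC, Lyra, 19, Quin, red), (26, DC, Lyra, 19, Sam, white), (26, LA, Nova, 33, Bo, black), (26, LA, Nova, 33, Bo, grey), (26, LA, Nova, 33, Quin, red), (26, LA, Nova, 33, Sam, white), (26, SF, Gamma, 20, Bo, black), (26, SF, Gamma, 20, Bo, grey), (26, SF, Gamma, 20, Quin, red), (26, SF, Gamma, 20, Sam, white), (5, DEN, Echo, 34, Sam, gold), (5, DEN, Echo, 34, Sam, grey), (5, DEN, Echo, 34, Wes, white), (5, MIA, Omega, 40, Sam, gold), (5, MIA, Omega, 40, Sam, grey), (5, MIA, Omega, 40, Wes, white)}
Selection sname != Sam: {(26, DC, Lyra, 19, Bo, black), (26, DC, Lyra, 19, Bo, grey), (26, DC, Lyra, 19, Quin, red), (26, LA, Nova, 33, Bo, black), (26, LA, Nova, 33, Bo, grey), (26, LA, Nova, 33, Quin, red), (26, SF, Gamma, 20, Bo, black), (26, SF, Gamma, 20, Bo, grey), (26, SF, Gamma, 20, Quin, red), (5, DEN, Echo, 34, Wes, white), (5, MIA, Omega, 40, Wes, white)}
Keep only column(s) pid, sid (6 duplicate(s) eliminated): {(19, 26), (20, 26), (33, 26), (34, 5), (40, 5)}

{(19, 26), (20, 26), (33, 26), (34, 5), (40, 5)}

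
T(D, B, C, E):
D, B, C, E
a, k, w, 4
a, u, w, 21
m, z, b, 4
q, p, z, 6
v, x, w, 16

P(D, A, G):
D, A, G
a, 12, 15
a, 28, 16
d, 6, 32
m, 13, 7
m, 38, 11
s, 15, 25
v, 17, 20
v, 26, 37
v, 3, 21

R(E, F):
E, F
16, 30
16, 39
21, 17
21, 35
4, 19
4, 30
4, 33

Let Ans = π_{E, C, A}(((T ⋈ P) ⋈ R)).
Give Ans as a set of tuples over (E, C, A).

{(16, w, 17), (16, w, 26), (16, w, 3), (21, w, 12), (21, w, 28), (4, b, 13), (4, b, 38), (4, w, 12), (4, w, 28)}

Joining T and P on D yields {(a, k, w, 4, 12, 15), (a, k, w, 4, 28, 16), (a, u, w, 21, 12, 15), (a, u, w, 21, 28, 16), (m, z, b, 4, 13, 7), (m, z, b, 4, 38, 11), (v, x, w, 16, 17, 20), (v, x, w, 16, 26, 37), (v, x, w, 16, 3, 21)}.
Joining (T ⋈ P) and R on E yields {(a, k, w, 4, 12, 15, 19), (a, k, w, 4, 12, 15, 30), (a, k, w, 4, 12, 15, 33), (a, k, w, 4, 28, 16, 19), (a, k, w, 4, 28, 16, 30), (a, k, w, 4, 28, 16, 33), (a, u, w, 21, 12, 15, 17), (a, u, w, 21, 12, 15, 35), (a, u, w, 21, 28, 16, 17), (a, u, w, 21, 28, 16, 35), (m, z, b, 4, 13, 7, 19), (m, z, b, 4, 13, 7, 30), (m, z, b, 4, 13, 7, 33), (m, z, b, 4, 38, 11, 19), (m, z, b, 4, 38, 11, 30), (m, z, b, 4, 38, 11, 33), (v, x, w, 16, 17, 20, 30), (v, x, w, 16, 17, 20, 39), (v, x, w, 16, 26, 37, 30), (v, x, w, 16, 26, 37, 39), (v, x, w, 16, 3, 21, 30), (v, x, w, 16, 3, 21, 39)}.
Projecting to E, C, A (13 duplicate(s) eliminated): {(16, w, 17), (16, w, 26), (16, w, 3), (21, w, 12), (21, w, 28), (4, b, 13), (4, b, 38), (4, w, 12), (4, w, 28)}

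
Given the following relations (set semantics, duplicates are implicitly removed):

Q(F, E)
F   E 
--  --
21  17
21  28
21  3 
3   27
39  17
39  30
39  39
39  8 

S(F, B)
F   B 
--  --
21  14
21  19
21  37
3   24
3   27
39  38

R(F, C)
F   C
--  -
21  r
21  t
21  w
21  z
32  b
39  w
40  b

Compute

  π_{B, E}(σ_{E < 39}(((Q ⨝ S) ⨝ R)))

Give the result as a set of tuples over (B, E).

Natural join on F: {(21, 17, 14), (21, 17, 19), (21, 17, 37), (21, 28, 14), (21, 28, 19), (21, 28, 37), (21, 3, 14), (21, 3, 19), (21, 3, 37), (3, 27, 24), (3, 27, 27), (39, 17, 38), (39, 30, 38), (39, 39, 38), (39, 8, 38)}
Natural join on F: {(21, 17, 14, r), (21, 17, 14, t), (21, 17, 14, w), (21, 17, 14, z), (21, 17, 19, r), (21, 17, 19, t), (21, 17, 19, w), (21, 17, 19, z), (21, 17, 37, r), (21, 17, 37, t), (21, 17, 37, w), (21, 17, 37, z), (21, 28, 14, r), (21, 28, 14, t), (21, 28, 14, w), (21, 28, 14, z), (21, 28, 19, r), (21, 28, 19, t), (21, 28, 19, w), (21, 28, 19, z), (21, 28, 37, r), (21, 28, 37, t), (21, 28, 37, w), (21, 28, 37, z), (21, 3, 14, r), (21, 3, 14, t), (21, 3, 14, w), (21, 3, 14, z), (21, 3, 19, r), (21, 3, 19, t), (21, 3, 19, w), (21, 3, 19, z), (21, 3, 37, r), (21, 3, 37, t), (21, 3, 37, w), (21, 3, 37, z), (39, 17, 38, w), (39, 30, 38, w), (39, 39, 38, w), (39, 8, 38, w)}
Apply σ_{E < 39}; surviving tuples: {(21, 17, 14, r), (21, 17, 14, t), (21, 17, 14, w), (21, 17, 14, z), (21, 17, 19, r), (21, 17, 19, t), (21, 17, 19, w), (21, 17, 19, z), (21, 17, 37, r), (21, 17, 37, t), (21, 17, 37, w), (21, 17, 37, z), (21, 28, 14, r), (21, 28, 14, t), (21, 28, 14, w), (21, 28, 14, z), (21, 28, 19, r), (21, 28, 19, t), (21, 28, 19, w), (21, 28, 19, z), (21, 28, 37, r), (21, 28, 37, t), (21, 28, 37, w), (21, 28, 37, z), (21, 3, 14, r), (21, 3, 14, t), (21, 3, 14, w), (21, 3, 14, z), (21, 3, 19, r), (21, 3, 19, t), (21, 3, 19, w), (21, 3, 19, z), (21, 3, 37, r), (21, 3, 37, t), (21, 3, 37, w), (21, 3, 37, z), (39, 17, 38, w), (39, 30, 38, w), (39, 8, 38, w)}
π[B, E]: project onto (B, E) (27 duplicate(s) eliminated) → {(14, 17), (14, 28), (14, 3), (19, 17), (19, 28), (19, 3), (37, 17), (37, 28), (37, 3), (38, 17), (38, 30), (38, 8)}

{(14, 17), (14, 28), (14, 3), (19, 17), (19, 28), (19, 3), (37, 17), (37, 28), (37, 3), (38, 17), (38, 30), (38, 8)}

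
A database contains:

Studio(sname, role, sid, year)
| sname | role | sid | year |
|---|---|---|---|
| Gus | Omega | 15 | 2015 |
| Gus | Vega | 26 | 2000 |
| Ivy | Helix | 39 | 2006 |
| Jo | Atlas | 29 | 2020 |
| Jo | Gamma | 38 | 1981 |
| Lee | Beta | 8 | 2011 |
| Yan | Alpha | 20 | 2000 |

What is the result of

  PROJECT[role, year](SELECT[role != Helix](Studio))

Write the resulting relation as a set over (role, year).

Apply σ_{role != Helix}; surviving tuples: {(Gus, Omega, 15, 2015), (Gus, Vega, 26, 2000), (Jo, Atlas, 29, 2020), (Jo, Gamma, 38, 1981), (Lee, Beta, 8, 2011), (Yan, Alpha, 20, 2000)}
Keep only column(s) role, year: {(Alpha, 2000), (Atlas, 2020), (Beta, 2011), (Gamma, 1981), (Omega, 2015), (Vega, 2000)}

{(Alpha, 2000), (Atlas, 2020), (Beta, 2011), (Gamma, 1981), (Omega, 2015), (Vega, 2000)}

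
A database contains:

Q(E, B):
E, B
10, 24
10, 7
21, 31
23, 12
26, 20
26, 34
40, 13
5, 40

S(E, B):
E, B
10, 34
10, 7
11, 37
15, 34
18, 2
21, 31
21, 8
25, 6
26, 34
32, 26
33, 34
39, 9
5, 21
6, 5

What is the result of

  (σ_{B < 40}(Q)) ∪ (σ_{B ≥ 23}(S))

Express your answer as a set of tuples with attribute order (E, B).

Selection B < 40: {(10, 24), (10, 7), (21, 31), (23, 12), (26, 20), (26, 34), (40, 13)}
Selection B ≥ 23: {(10, 34), (11, 37), (15, 34), (21, 31), (26, 34), (32, 26), (33, 34)}
Taking the union: {(10, 24), (10, 34), (10, 7), (11, 37), (15, 34), (21, 31), (23, 12), (26, 20), (26, 34), (32, 26), (33, 34), (40, 13)}

{(10, 24), (10, 34), (10, 7), (11, 37), (15, 34), (21, 31), (23, 12), (26, 20), (26, 34), (32, 26), (33, 34), (40, 13)}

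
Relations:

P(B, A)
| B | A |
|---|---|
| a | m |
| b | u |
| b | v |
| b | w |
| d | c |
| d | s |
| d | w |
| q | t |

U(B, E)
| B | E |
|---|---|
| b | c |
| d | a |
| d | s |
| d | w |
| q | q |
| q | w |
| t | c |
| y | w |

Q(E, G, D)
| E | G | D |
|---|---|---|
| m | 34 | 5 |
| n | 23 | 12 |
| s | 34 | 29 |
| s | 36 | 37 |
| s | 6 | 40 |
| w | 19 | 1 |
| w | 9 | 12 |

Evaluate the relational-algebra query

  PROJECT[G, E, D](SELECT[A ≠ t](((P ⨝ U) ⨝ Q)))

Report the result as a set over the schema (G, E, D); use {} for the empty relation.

{(19, w, 1), (34, s, 29), (36, s, 37), (6, s, 40), (9, w, 12)}

Natural join on B: {(b, u, c), (b, v, c), (b, w, c), (d, c, a), (d, c, s), (d, c, w), (d, s, a), (d, s, s), (d, s, w), (d, w, a), (d, w, s), (d, w, w), (q, t, q), (q, t, w)}
Natural join on E: {(d, c, s, 34, 29), (d, c, s, 36, 37), (d, c, s, 6, 40), (d, c, w, 19, 1), (d, c, w, 9, 12), (d, s, s, 34, 29), (d, s, s, 36, 37), (d, s, s, 6, 40), (d, s, w, 19, 1), (d, s, w, 9, 12), (d, w, s, 34, 29), (d, w, s, 36, 37), (d, w, s, 6, 40), (d, w, w, 19, 1), (d, w, w, 9, 12), (q, t, w, 19, 1), (q, t, w, 9, 12)}
Selection A ≠ t: {(d, c, s, 34, 29), (d, c, s, 36, 37), (d, c, s, 6, 40), (d, c, w, 19, 1), (d, c, w, 9, 12), (d, s, s, 34, 29), (d, s, s, 36, 37), (d, s, s, 6, 40), (d, s, w, 19, 1), (d, s, w, 9, 12), (d, w, s, 34, 29), (d, w, s, 36, 37), (d, w, s, 6, 40), (d, w, w, 19, 1), (d, w, w, 9, 12)}
π[G, E, D]: project onto (G, E, D) (10 duplicate(s) eliminated) → {(19, w, 1), (34, s, 29), (36, s, 37), (6, s, 40), (9, w, 12)}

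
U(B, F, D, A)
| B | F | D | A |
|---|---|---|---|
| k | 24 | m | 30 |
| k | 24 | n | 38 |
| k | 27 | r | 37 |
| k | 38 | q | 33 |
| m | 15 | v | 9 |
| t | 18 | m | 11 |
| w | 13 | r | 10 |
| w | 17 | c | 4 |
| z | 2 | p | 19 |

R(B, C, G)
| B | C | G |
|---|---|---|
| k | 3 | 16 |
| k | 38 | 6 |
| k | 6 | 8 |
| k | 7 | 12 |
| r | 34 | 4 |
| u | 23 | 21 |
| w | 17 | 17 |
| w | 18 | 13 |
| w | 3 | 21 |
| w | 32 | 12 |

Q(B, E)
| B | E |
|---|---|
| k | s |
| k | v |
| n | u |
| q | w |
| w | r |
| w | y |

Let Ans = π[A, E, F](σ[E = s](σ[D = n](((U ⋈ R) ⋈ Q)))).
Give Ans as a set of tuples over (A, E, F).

{(38, s, 24)}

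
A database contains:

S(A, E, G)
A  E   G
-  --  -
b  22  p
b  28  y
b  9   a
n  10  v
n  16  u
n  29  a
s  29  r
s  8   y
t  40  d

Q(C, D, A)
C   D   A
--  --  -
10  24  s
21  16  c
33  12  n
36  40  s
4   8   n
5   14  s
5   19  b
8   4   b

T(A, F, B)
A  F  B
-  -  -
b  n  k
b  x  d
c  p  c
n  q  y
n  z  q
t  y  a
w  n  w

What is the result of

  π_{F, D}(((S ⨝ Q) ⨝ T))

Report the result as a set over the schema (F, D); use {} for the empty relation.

{(n, 19), (n, 4), (q, 12), (q, 8), (x, 19), (x, 4), (z, 12), (z, 8)}

Joining S and Q on A yields {(b, 22, p, 5, 19), (b, 22, p, 8, 4), (b, 28, y, 5, 19), (b, 28, y, 8, 4), (b, 9, a, 5, 19), (b, 9, a, 8, 4), (n, 10, v, 33, 12), (n, 10, v, 4, 8), (n, 16, u, 33, 12), (n, 16, u, 4, 8), (n, 29, a, 33, 12), (n, 29, a, 4, 8), (s, 29, r, 10, 24), (s, 29, r, 36, 40), (s, 29, r, 5, 14), (s, 8, y, 10, 24), (s, 8, y, 36, 40), (s, 8, y, 5, 14)}.
Joining (S ⨝ Q) and T on A yields {(b, 22, p, 5, 19, n, k), (b, 22, p, 5, 19, x, d), (b, 22, p, 8, 4, n, k), (b, 22, p, 8, 4, x, d), (b, 28, y, 5, 19, n, k), (b, 28, y, 5, 19, x, d), (b, 28, y, 8, 4, n, k), (b, 28, y, 8, 4, x, d), (b, 9, a, 5, 19, n, k), (b, 9, a, 5, 19, x, d), (b, 9, a, 8, 4, n, k), (b, 9, a, 8, 4, x, d), (n, 10, v, 33, 12, q, y), (n, 10, v, 33, 12, z, q), (n, 10, v, 4, 8, q, y), (n, 10, v, 4, 8, z, q), (n, 16, u, 33, 12, q, y), (n, 16, u, 33, 12, z, q), (n, 16, u, 4, 8, q, y), (n, 16, u, 4, 8, z, q), (n, 29, a, 33, 12, q, y), (n, 29, a, 33, 12, z, q), (n, 29, a, 4, 8, q, y), (n, 29, a, 4, 8, z, q)}.
Keep only column(s) F, D (16 duplicate(s) eliminated): {(n, 19), (n, 4), (q, 12), (q, 8), (x, 19), (x, 4), (z, 12), (z, 8)}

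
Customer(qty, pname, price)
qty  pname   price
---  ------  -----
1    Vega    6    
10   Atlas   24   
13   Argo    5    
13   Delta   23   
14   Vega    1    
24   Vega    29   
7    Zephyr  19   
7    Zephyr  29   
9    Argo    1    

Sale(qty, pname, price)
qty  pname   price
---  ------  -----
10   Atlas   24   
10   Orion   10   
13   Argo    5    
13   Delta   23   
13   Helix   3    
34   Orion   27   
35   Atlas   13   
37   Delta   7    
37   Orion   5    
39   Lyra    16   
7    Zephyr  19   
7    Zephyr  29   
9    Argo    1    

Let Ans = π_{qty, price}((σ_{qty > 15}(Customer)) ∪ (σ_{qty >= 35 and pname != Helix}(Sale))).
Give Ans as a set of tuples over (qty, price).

Filtering on qty > 15 leaves {(24, Vega, 29)}.
Filtering on qty >= 35 and pname != Helix leaves {(35, Atlas, 13), (37, Delta, 7), (37, Orion, 5), (39, Lyra, 16)}.
Union: {(24, Vega, 29)} with {(35, Atlas, 13), (37, Delta, 7), (37, Orion, 5), (39, Lyra, 16)} → {(24, Vega, 29), (35, Atlas, 13), (37, Delta, 7), (37, Orion, 5), (39, Lyra, 16)}
Projecting to qty, price: {(24, 29), (35, 13), (37, 5), (37, 7), (39, 16)}

{(24, 29), (35, 13), (37, 5), (37, 7), (39, 16)}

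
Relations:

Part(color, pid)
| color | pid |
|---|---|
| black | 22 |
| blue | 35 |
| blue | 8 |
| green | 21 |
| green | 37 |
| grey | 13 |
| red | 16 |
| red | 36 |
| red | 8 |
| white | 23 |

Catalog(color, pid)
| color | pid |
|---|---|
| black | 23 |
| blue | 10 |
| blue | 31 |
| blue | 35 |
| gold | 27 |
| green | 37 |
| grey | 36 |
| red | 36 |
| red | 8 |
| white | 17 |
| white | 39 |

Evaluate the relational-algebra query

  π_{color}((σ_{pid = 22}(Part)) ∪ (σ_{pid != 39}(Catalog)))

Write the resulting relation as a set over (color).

Filtering on pid = 22 leaves {(black, 22)}.
Filtering on pid != 39 leaves {(black, 23), (blue, 10), (blue, 31), (blue, 35), (gold, 27), (green, 37), (grey, 36), (red, 36), (red, 8), (white, 17)}.
Set union of the two operands is {(black, 22), (black, 23), (blue, 10), (blue, 31), (blue, 35), (gold, 27), (green, 37), (grey, 36), (red, 36), (red, 8), (white, 17)}.
Projecting to color (4 duplicate(s) eliminated): {black, blue, gold, green, grey, red, white}

{black, blue, gold, green, grey, red, white}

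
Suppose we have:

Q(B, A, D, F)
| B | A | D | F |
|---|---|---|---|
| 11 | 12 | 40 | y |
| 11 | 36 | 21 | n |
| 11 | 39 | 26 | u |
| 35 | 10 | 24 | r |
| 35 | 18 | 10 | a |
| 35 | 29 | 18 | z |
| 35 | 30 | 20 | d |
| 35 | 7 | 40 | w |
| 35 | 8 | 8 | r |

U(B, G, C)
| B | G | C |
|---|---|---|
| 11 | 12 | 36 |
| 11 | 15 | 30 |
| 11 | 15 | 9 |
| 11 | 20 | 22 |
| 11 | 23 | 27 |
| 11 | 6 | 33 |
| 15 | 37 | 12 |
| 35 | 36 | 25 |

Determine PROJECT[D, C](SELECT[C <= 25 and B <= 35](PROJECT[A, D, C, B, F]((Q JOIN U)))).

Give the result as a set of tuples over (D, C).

{(10, 25), (18, 25), (20, 25), (21, 22), (21, 9), (24, 25), (26, 22), (26, 9), (40, 22), (40, 25), (40, 9), (8, 25)}

Q ⋈ U (natural join on B): {(11, 12, 40, y, 12, 36), (11, 12, 40, y, 15, 30), (11, 12, 40, y, 15, 9), (11, 12, 40, y, 20, 22), (11, 12, 40, y, 23, 27), (11, 12, 40, y, 6, 33), (11, 36, 21, n, 12, 36), (11, 36, 21, n, 15, 30), (11, 36, 21, n, 15, 9), (11, 36, 21, n, 20, 22), (11, 36, 21, n, 23, 27), (11, 36, 21, n, 6, 33), (11, 39, 26, u, 12, 36), (11, 39, 26, u, 15, 30), (11, 39, 26, u, 15, 9), (11, 39, 26, u, 20, 22), (11, 39, 26, u, 23, 27), (11, 39, 26, u, 6, 33), (35, 10, 24, r, 36, 25), (35, 18, 10, a, 36, 25), (35, 29, 18, z, 36, 25), (35, 30, 20, d, 36, 25), (35, 7, 40, w, 36, 25), (35, 8, 8, r, 36, 25)}
Projecting to A, D, C, B, F: {(10, 24, 25, 35, r), (12, 40, 22, 11, y), (12, 40, 27, 11, y), (12, 40, 30, 11, y), (12, 40, 33, 11, y), (12, 40, 36, 11, y), (12, 40, 9, 11, y), (18, 10, 25, 35, a), (29, 18, 25, 35, z), (30, 20, 25, 35, d), (36, 21, 22, 11, n), (36, 21, 27, 11, n), (36, 21, 30, 11, n), (36, 21, 33, 11, n), (36, 21, 36, 11, n), (36, 21, 9, 11, n), (39, 26, 22, 11, u), (39, 26, 27, 11, u), (39, 26, 30, 11, u), (39, 26, 33, 11, u), (39, 26, 36, 11, u), (39, 26, 9, 11, u), (7, 40, 25, 35, w), (8, 8, 25, 35, r)}
Selection C <= 25 and B <= 35: {(10, 24, 25, 35, r), (12, 40, 22, 11, y), (12, 40, 9, 11, y), (18, 10, 25, 35, a), (29, 18, 25, 35, z), (30, 20, 25, 35, d), (36, 21, 22, 11, n), (36, 21, 9, 11, n), (39, 26, 22, 11, u), (39, 26, 9, 11, u), (7, 40, 25, 35, w), (8, 8, 25, 35, r)}
Projecting to D, C: {(10, 25), (18, 25), (20, 25), (21, 22), (21, 9), (24, 25), (26, 22), (26, 9), (40, 22), (40, 25), (40, 9), (8, 25)}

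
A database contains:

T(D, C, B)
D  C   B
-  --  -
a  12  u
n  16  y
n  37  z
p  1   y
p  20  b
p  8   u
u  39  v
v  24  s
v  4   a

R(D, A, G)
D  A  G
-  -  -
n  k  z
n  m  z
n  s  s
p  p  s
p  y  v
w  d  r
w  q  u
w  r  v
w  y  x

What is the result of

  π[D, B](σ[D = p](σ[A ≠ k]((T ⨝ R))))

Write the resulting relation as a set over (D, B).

Joining T and R on D yields {(n, 16, y, k, z), (n, 16, y, m, z), (n, 16, y, s, s), (n, 37, z, k, z), (n, 37, z, m, z), (n, 37, z, s, s), (p, 1, y, p, s), (p, 1, y, y, v), (p, 20, b, p, s), (p, 20, b, y, v), (p, 8, u, p, s), (p, 8, u, y, v)}.
Apply σ_{A ≠ k}; surviving tuples: {(n, 16, y, m, z), (n, 16, y, s, s), (n, 37, z, m, z), (n, 37, z, s, s), (p, 1, y, p, s), (p, 1, y, y, v), (p, 20, b, p, s), (p, 20, b, y, v), (p, 8, u, p, s), (p, 8, u, y, v)}
Apply σ_{D = p}; surviving tuples: {(p, 1, y, p, s), (p, 1, y, y, v), (p, 20, b, p, s), (p, 20, b, y, v), (p, 8, u, p, s), (p, 8, u, y, v)}
π[D, B]: project onto (D, B) (3 duplicate(s) eliminated) → {(p, b), (p, u), (p, y)}

{(p, b), (p, u), (p, y)}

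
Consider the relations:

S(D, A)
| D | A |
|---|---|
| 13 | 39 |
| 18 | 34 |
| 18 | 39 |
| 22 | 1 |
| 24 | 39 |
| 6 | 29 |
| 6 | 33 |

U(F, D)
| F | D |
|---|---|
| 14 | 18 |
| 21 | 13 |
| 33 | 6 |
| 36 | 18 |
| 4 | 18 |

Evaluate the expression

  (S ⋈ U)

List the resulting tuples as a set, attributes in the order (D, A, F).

{(13, 39, 21), (18, 34, 14), (18, 34, 36), (18, 34, 4), (18, 39, 14), (18, 39, 36), (18, 39, 4), (6, 29, 33), (6, 33, 33)}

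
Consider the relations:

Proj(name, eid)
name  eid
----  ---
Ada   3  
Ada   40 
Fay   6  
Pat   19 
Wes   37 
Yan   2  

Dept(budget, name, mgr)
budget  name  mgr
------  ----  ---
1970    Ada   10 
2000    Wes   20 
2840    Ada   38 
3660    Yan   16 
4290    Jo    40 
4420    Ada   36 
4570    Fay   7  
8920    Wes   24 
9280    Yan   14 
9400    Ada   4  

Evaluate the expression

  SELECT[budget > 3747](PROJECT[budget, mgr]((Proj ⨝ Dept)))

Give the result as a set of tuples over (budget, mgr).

Natural join on name: {(Ada, 3, 1970, 10), (Ada, 3, 2840, 38), (Ada, 3, 4420, 36), (Ada, 3, 9400, 4), (Ada, 40, 1970, 10), (Ada, 40, 2840, 38), (Ada, 40, 4420, 36), (Ada, 40, 9400, 4), (Fay, 6, 4570, 7), (Wes, 37, 2000, 20), (Wes, 37, 8920, 24), (Yan, 2, 3660, 16), (Yan, 2, 9280, 14)}
Projecting to budget, mgr (4 duplicate(s) eliminated): {(1970, 10), (2000, 20), (2840, 38), (3660, 16), (4420, 36), (4570, 7), (8920, 24), (9280, 14), (9400, 4)}
σ[budget > 3747]: keep tuples satisfying budget > 3747 → {(4420, 36), (4570, 7), (8920, 24), (9280, 14), (9400, 4)}

{(4420, 36), (4570, 7), (8920, 24), (9280, 14), (9400, 4)}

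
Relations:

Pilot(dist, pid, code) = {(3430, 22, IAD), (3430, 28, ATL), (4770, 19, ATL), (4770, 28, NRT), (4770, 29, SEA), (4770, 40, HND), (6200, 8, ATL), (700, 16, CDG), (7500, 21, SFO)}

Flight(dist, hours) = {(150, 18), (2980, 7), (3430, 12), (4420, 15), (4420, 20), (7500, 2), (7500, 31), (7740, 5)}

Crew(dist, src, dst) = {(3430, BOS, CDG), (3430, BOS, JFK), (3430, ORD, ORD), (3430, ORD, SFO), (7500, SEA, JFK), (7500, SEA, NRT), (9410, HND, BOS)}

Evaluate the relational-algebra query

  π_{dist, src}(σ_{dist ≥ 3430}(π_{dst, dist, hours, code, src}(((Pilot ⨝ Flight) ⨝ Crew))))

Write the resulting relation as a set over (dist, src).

{(3430, BOS), (3430, ORD), (7500, SEA)}

Joining Pilot and Flight on dist yields {(3430, 22, IAD, 12), (3430, 28, ATL, 12), (7500, 21, SFO, 2), (7500, 21, SFO, 31)}.
Joining (Pilot ⨝ Flight) and Crew on dist yields {(3430, 22, IAD, 12, BOS, CDG), (3430, 22, IAD, 12, BOS, JFK), (3430, 22, IAD, 12, ORD, ORD), (3430, 22, IAD, 12, ORD, SFO), (3430, 28, ATL, 12, BOS, CDG), (3430, 28, ATL, 12, BOS, JFK), (3430, 28, ATL, 12, ORD, ORD), (3430, 28, ATL, 12, ORD, SFO), (7500, 21, SFO, 2, SEA, JFK), (7500, 21, SFO, 2, SEA, NRT), (7500, 21, SFO, 31, SEA, JFK), (7500, 21, SFO, 31, SEA, NRT)}.
π[dst, dist, hours, code, src]: project onto (dst, dist, hours, code, src) → {(CDG, 3430, 12, ATL, BOS), (CDG, 3430, 12, IAD, BOS), (JFK, 3430, 12, ATL, BOS), (JFK, 3430, 12, IAD, BOS), (JFK, 7500, 2, SFO, SEA), (JFK, 7500, 31, SFO, SEA), (NRT, 7500, 2, SFO, SEA), (NRT, 7500, 31, SFO, SEA), (ORD, 3430, 12, ATL, ORD), (ORD, 3430, 12, IAD, ORD), (SFO, 3430, 12, ATL, ORD), (SFO, 3430, 12, IAD, ORD)}
Apply σ_{dist ≥ 3430}; surviving tuples: {(CDG, 3430, 12, ATL, BOS), (CDG, 3430, 12, IAD, BOS), (JFK, 3430, 12, ATL, BOS), (JFK, 3430, 12, IAD, BOS), (JFK, 7500, 2, SFO, SEA), (JFK, 7500, 31, SFO, SEA), (NRT, 7500, 2, SFO, SEA), (NRT, 7500, 31, SFO, SEA), (ORD, 3430, 12, ATL, ORD), (ORD, 3430, 12, IAD, ORD), (SFO, 3430, 12, ATL, ORD), (SFO, 3430, 12, IAD, ORD)}
π[dist, src]: project onto (dist, src) (9 duplicate(s) eliminated) → {(3430, BOS), (3430, ORD), (7500, SEA)}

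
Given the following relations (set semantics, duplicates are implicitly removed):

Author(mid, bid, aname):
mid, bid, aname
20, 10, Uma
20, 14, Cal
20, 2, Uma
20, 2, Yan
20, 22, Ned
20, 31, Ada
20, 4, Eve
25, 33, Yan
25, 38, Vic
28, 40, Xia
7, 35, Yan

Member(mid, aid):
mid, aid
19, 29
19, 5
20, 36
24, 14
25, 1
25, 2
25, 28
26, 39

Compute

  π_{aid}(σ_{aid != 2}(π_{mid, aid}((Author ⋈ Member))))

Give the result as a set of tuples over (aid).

{1, 28, 36}

Natural join on mid: {(20, 10, Uma, 36), (20, 14, Cal, 36), (20, 2, Uma, 36), (20, 2, Yan, 36), (20, 22, Ned, 36), (20, 31, Ada, 36), (20, 4, Eve, 36), (25, 33, Yan, 1), (25, 33, Yan, 2), (25, 33, Yan, 28), (25, 38, Vic, 1), (25, 38, Vic, 2), (25, 38, Vic, 28)}
Projecting to mid, aid (9 duplicate(s) eliminated): {(20, 36), (25, 1), (25, 2), (25, 28)}
σ[aid != 2]: keep tuples satisfying aid != 2 → {(20, 36), (25, 1), (25, 28)}
Projecting to aid: {1, 28, 36}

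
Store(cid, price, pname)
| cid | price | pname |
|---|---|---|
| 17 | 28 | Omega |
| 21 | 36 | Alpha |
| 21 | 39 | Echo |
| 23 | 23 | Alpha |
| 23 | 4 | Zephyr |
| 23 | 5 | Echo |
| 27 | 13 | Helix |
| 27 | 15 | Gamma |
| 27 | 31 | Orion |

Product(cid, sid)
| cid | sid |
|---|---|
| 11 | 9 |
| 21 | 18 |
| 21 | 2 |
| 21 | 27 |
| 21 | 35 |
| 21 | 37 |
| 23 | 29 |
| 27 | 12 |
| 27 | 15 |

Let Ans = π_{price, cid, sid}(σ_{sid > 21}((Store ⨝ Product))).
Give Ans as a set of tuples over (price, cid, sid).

{(23, 23, 29), (36, 21, 27), (36, 21, 35), (36, 21, 37), (39, 21, 27), (39, 21, 35), (39, 21, 37), (4, 23, 29), (5, 23, 29)}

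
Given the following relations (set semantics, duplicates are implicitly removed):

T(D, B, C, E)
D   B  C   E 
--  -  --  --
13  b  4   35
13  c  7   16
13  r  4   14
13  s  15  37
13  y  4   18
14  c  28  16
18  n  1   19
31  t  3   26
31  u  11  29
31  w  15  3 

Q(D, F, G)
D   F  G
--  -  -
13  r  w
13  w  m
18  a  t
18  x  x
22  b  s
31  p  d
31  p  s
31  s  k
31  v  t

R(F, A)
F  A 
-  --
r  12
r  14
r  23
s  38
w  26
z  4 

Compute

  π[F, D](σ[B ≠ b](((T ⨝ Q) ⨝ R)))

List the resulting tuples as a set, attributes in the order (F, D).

{(r, 13), (s, 31), (w, 13)}

Natural join on D: {(13, b, 4, 35, r, w), (13, b, 4, 35, w, m), (13, c, 7, 16, r, w), (13, c, 7, 16, w, m), (13, r, 4, 14, r, w), (13, r, 4, 14, w, m), (13, s, 15, 37, r, w), (13, s, 15, 37, w, m), (13, y, 4, 18, r, w), (13, y, 4, 18, w, m), (18, n, 1, 19, a, t), (18, n, 1, 19, x, x), (31, t, 3, 26, p, d), (31, t, 3, 26, p, s), (31, t, 3, 26, s, k), (31, t, 3, 26, v, t), (31, u, 11, 29, p, d), (31, u, 11, 29, p, s), (31, u, 11, 29, s, k), (31, u, 11, 29, v, t), (31, w, 15, 3, p, d), (31, w, 15, 3, p, s), (31, w, 15, 3, s, k), (31, w, 15, 3, v, t)}
Natural join on F: {(13, b, 4, 35, r, w, 12), (13, b, 4, 35, r, w, 14), (13, b, 4, 35, r, w, 23), (13, b, 4, 35, w, m, 26), (13, c, 7, 16, r, w, 12), (13, c, 7, 16, r, w, 14), (13, c, 7, 16, r, w, 23), (13, c, 7, 16, w, m, 26), (13, r, 4, 14, r, w, 12), (13, r, 4, 14, r, w, 14), (13, r, 4, 14, r, w, 23), (13, r, 4, 14, w, m, 26), (13, s, 15, 37, r, w, 12), (13, s, 15, 37, r, w, 14), (13, s, 15, 37, r, w, 23), (13, s, 15, 37, w, m, 26), (13, y, 4, 18, r, w, 12), (13, y, 4, 18, r, w, 14), (13, y, 4, 18, r, w, 23), (13, y, 4, 18, w, m, 26), (31, t, 3, 26, s, k, 38), (31, u, 11, 29, s, k, 38), (31, w, 15, 3, s, k, 38)}
Apply σ_{B ≠ b}; surviving tuples: {(13, c, 7, 16, r, w, 12), (13, c, 7, 16, r, w, 14), (13, c, 7, 16, r, w, 23), (13, c, 7, 16, w, m, 26), (13, r, 4, 14, r, w, 12), (13, r, 4, 14, r, w, 14), (13, r, 4, 14, r, w, 23), (13, r, 4, 14, w, m, 26), (13, s, 15, 37, r, w, 12), (13, s, 15, 37, r, w, 14), (13, s, 15, 37, r, w, 23), (13, s, 15, 37, w, m, 26), (13, y, 4, 18, r, w, 12), (13, y, 4, 18, r, w, 14), (13, y, 4, 18, r, w, 23), (13, y, 4, 18, w, m, 26), (31, t, 3, 26, s, k, 38), (31, u, 11, 29, s, k, 38), (31, w, 15, 3, s, k, 38)}
Projecting to F, D (16 duplicate(s) eliminated): {(r, 13), (s, 31), (w, 13)}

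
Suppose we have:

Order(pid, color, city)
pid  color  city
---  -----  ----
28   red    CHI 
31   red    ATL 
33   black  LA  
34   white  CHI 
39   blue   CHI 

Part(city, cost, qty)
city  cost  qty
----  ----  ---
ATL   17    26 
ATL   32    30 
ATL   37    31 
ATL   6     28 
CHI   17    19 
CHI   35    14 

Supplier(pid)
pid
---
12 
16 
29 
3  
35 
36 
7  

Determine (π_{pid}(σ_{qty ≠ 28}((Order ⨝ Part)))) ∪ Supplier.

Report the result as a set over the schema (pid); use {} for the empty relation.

{12, 16, 28, 29, 3, 31, 34, 35, 36, 39, 7}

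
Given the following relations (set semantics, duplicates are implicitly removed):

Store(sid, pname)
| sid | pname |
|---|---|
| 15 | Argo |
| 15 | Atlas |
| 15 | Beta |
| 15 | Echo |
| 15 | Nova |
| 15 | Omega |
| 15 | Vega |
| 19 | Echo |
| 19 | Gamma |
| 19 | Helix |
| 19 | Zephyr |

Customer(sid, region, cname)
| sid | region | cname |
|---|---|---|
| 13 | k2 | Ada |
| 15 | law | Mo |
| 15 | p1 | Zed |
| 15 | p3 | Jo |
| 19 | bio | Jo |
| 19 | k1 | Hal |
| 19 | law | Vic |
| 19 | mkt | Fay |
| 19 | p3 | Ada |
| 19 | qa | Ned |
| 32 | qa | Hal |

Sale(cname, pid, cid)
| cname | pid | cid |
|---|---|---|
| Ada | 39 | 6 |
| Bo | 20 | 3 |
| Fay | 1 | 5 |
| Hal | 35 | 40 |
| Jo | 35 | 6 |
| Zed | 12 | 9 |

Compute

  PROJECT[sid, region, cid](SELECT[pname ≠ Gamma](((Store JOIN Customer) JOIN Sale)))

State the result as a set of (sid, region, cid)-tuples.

{(15, p1, 9), (15, p3, 6), (19, bio, 6), (19, k1, 40), (19, mkt, 5), (19, p3, 6)}

Joining Store and Customer on sid yields {(15, Argo, law, Mo), (15, Argo, p1, Zed), (15, Argo, p3, Jo), (15, Atlas, law, Mo), (15, Atlas, p1, Zed), (15, Atlas, p3, Jo), (15, Beta, law, Mo), (15, Beta, p1, Zed), (15, Beta, p3, Jo), (15, Echo, law, Mo), (15, Echo, p1, Zed), (15, Echo, p3, Jo), (15, Nova, law, Mo), (15, Nova, p1, Zed), (15, Nova, p3, Jo), (15, Omega, law, Mo), (15, Omega, p1, Zed), (15, Omega, p3, Jo), (15, Vega, law, Mo), (15, Vega, p1, Zed), (15, Vega, p3, Jo), (19, Echo, bio, Jo), (19, Echo, k1, Hal), (19, Echo, law, Vic), (19, Echo, mkt, Fay), (19, Echo, p3, Ada), (19, Echo, qa, Ned), (19, Gamma, bio, Jo), (19, Gamma, k1, Hal), (19, Gamma, law, Vic), (19, Gamma, mkt, Fay), (19, Gamma, p3, Ada), (19, Gamma, qa, Ned), (19, Helix, bio, Jo), (19, Helix, k1, Hal), (19, Helix, law, Vic), (19, Helix, mkt, Fay), (19, Helix, p3, Ada), (19, Helix, qa, Ned), (19, Zephyr, bio, Jo), (19, Zephyr, k1, Hal), (19, Zephyr, law, Vic), (19, Zephyr, mkt, Fay), (19, Zephyr, p3, Ada), (19, Zephyr, qa, Ned)}.
Joining (Store JOIN Customer) and Sale on cname yields {(15, Argo, p1, Zed, 12, 9), (15, Argo, p3, Jo, 35, 6), (15, Atlas, p1, Zed, 12, 9), (15, Atlas, p3, Jo, 35, 6), (15, Beta, p1, Zed, 12, 9), (15, Beta, p3, Jo, 35, 6), (15, Echo, p1, Zed, 12, 9), (15, Echo, p3, Jo, 35, 6), (15, Nova, p1, Zed, 12, 9), (15, Nova, p3, Jo, 35, 6), (15, Omega, p1, Zed, 12, 9), (15, Omega, p3, Jo, 35, 6), (15, Vega, p1, Zed, 12, 9), (15, Vega, p3, Jo, 35, 6), (19, Echo, bio, Jo, 35, 6), (19, Echo, k1, Hal, 35, 40), (19, Echo, mkt, Fay, 1, 5), (19, Echo, p3, Ada, 39, 6), (19, Gamma, bio, Jo, 35, 6), (19, Gamma, k1, Hal, 35, 40), (19, Gamma, mkt, Fay, 1, 5), (19, Gamma, p3, Ada, 39, 6), (19, Helix, bio, Jo, 35, 6), (19, Helix, k1, Hal, 35, 40), (19, Helix, mkt, Fay, 1, 5), (19, Helix, p3, Ada, 39, 6), (19, Zephyr, bio, Jo, 35, 6), (19, Zephyr, k1, Hal, 35, 40), (19, Zephyr, mkt, Fay, 1, 5), (19, Zephyr, p3, Ada, 39, 6)}.
σ[pname ≠ Gamma]: keep tuples satisfying pname ≠ Gamma → {(15, Argo, p1, Zed, 12, 9), (15, Argo, p3, Jo, 35, 6), (15, Atlas, p1, Zed, 12, 9), (15, Atlas, p3, Jo, 35, 6), (15, Beta, p1, Zed, 12, 9), (15, Beta, p3, Jo, 35, 6), (15, Echo, p1, Zed, 12, 9), (15, Echo, p3, Jo, 35, 6), (15, Nova, p1, Zed, 12, 9), (15, Nova, p3, Jo, 35, 6), (15, Omega, p1, Zed, 12, 9), (15, Omega, p3, Jo, 35, 6), (15, Vega, p1, Zed, 12, 9), (15, Vega, p3, Jo, 35, 6), (19, Echo, bio, Jo, 35, 6), (19, Echo, k1, Hal, 35, 40), (19, Echo, mkt, Fay, 1, 5), (19, Echo, p3, Ada, 39, 6), (19, Helix, bio, Jo, 35, 6), (19, Helix, k1, Hal, 35, 40), (19, Helix, mkt, Fay, 1, 5), (19, Helix, p3, Ada, 39, 6), (19, Zephyr, bio, Jo, 35, 6), (19, Zephyr, k1, Hal, 35, 40), (19, Zephyr, mkt, Fay, 1, 5), (19, Zephyr, p3, Ada, 39, 6)}
Keep only column(s) sid, region, cid (20 duplicate(s) eliminated): {(15, p1, 9), (15, p3, 6), (19, bio, 6), (19, k1, 40), (19, mkt, 5), (19, p3, 6)}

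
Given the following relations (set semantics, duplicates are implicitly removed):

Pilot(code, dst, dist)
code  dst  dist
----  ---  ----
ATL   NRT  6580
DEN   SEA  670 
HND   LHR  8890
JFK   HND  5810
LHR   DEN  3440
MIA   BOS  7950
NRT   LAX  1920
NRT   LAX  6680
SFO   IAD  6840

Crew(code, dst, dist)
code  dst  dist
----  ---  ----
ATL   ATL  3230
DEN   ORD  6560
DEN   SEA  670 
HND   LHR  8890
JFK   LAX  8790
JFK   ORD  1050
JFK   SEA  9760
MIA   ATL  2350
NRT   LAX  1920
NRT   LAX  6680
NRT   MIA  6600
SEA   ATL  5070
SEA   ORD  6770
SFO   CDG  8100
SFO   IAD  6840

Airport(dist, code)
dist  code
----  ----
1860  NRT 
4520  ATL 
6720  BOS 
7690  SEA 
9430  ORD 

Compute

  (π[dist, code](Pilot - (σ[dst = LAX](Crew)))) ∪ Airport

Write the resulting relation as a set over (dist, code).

σ[dst = LAX]: keep tuples satisfying dst = LAX → {(JFK, LAX, 8790), (NRT, LAX, 1920), (NRT, LAX, 6680)}
Difference: {(ATL, NRT, 6580), (DEN, SEA, 670), (HND, LHR, 8890), (JFK, HND, 5810), (LHR, DEN, 3440), (MIA, BOS, 7950), (NRT, LAX, 1920), (NRT, LAX, 6680), (SFO, IAD, 6840)} with {(JFK, LAX, 8790), (NRT, LAX, 1920), (NRT, LAX, 6680)} → {(ATL, NRT, 6580), (DEN, SEA, 670), (HND, LHR, 8890), (JFK, HND, 5810), (LHR, DEN, 3440), (MIA, BOS, 7950), (SFO, IAD, 6840)}
Keep only column(s) dist, code: {(3440, LHR), (5810, JFK), (6580, ATL), (670, DEN), (6840, SFO), (7950, MIA), (8890, HND)}
Union: {(3440, LHR), (5810, JFK), (6580, ATL), (670, DEN), (6840, SFO), (7950, MIA), (8890, HND)} with {(1860, NRT), (4520, ATL), (6720, BOS), (7690, SEA), (9430, ORD)} → {(1860, NRT), (3440, LHR), (4520, ATL), (5810, JFK), (6580, ATL), (670, DEN), (6720, BOS), (6840, SFO), (7690, SEA), (7950, MIA), (8890, HND), (9430, ORD)}

{(1860, NRT), (3440, LHR), (4520, ATL), (5810, JFK), (6580, ATL), (670, DEN), (6720, BOS), (6840, SFO), (7690, SEA), (7950, MIA), (8890, HND), (9430, ORD)}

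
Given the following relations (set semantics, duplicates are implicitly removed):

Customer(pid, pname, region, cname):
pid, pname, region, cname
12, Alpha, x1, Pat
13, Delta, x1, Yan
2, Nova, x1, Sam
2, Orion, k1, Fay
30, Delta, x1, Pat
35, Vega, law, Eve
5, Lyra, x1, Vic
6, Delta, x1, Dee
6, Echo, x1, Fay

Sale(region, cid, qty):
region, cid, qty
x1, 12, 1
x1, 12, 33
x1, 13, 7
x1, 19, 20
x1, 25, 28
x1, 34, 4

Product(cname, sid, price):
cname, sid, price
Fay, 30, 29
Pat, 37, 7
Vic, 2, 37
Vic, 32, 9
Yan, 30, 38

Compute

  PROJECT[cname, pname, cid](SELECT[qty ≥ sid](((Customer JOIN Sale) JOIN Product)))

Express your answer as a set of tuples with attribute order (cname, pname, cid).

{(Fay, Echo, 12), (Vic, Lyra, 12), (Vic, Lyra, 13), (Vic, Lyra, 19), (Vic, Lyra, 25), (Vic, Lyra, 34), (Yan, Delta, 12)}

Customer ⋈ Sale (natural join on region): {(12, Alpha, x1, Pat, 12, 1), (12, Alpha, x1, Pat, 12, 33), (12, Alpha, x1, Pat, 13, 7), (12, Alpha, x1, Pat, 19, 20), (12, Alpha, x1, Pat, 25, 28), (12, Alpha, x1, Pat, 34, 4), (13, Delta, x1, Yan, 12, 1), (13, Delta, x1, Yan, 12, 33), (13, Delta, x1, Yan, 13, 7), (13, Delta, x1, Yan, 19, 20), (13, Delta, x1, Yan, 25, 28), (13, Delta, x1, Yan, 34, 4), (2, Nova, x1, Sam, 12, 1), (2, Nova, x1, Sam, 12, 33), (2, Nova, x1, Sam, 13, 7), (2, Nova, x1, Sam, 19, 20), (2, Nova, x1, Sam, 25, 28), (2, Nova, x1, Sam, 34, 4), (30, Delta, x1, Pat, 12, 1), (30, Delta, x1, Pat, 12, 33), (30, Delta, x1, Pat, 13, 7), (30, Delta, x1, Pat, 19, 20), (30, Delta, x1, Pat, 25, 28), (30, Delta, x1, Pat, 34, 4), (5, Lyra, x1, Vic, 12, 1), (5, Lyra, x1, Vic, 12, 33), (5, Lyra, x1, Vic, 13, 7), (5, Lyra, x1, Vic, 19, 20), (5, Lyra, x1, Vic, 25, 28), (5, Lyra, x1, Vic, 34, 4), (6, Delta, x1, Dee, 12, 1), (6, Delta, x1, Dee, 12, 33), (6, Delta, x1, Dee, 13, 7), (6, Delta, x1, Dee, 19, 20), (6, Delta, x1, Dee, 25, 28), (6, Delta, x1, Dee, 34, 4), (6, Echo, x1, Fay, 12, 1), (6, Echo, x1, Fay, 12, 33), (6, Echo, x1, Fay, 13, 7), (6, Echo, x1, Fay, 19, 20), (6, Echo, x1, Fay, 25, 28), (6, Echo, x1, Fay, 34, 4)}
(Customer JOIN Sale) ⋈ Product (natural join on cname): {(12, Alpha, x1, Pat, 12, 1, 37, 7), (12, Alpha, x1, Pat, 12, 33, 37, 7), (12, Alpha, x1, Pat, 13, 7, 37, 7), (12, Alpha, x1, Pat, 19, 20, 37, 7), (12, Alpha, x1, Pat, 25, 28, 37, 7), (12, Alpha, x1, Pat, 34, 4, 37, 7), (13, Delta, x1, Yan, 12, 1, 30, 38), (13, Delta, x1, Yan, 12, 33, 30, 38), (13, Delta, x1, Yan, 13, 7, 30, 38), (13, Delta, x1, Yan, 19, 20, 30, 38), (13, Delta, x1, Yan, 25, 28, 30, 38), (13, Delta, x1, Yan, 34, 4, 30, 38), (30, Delta, x1, Pat, 12, 1, 37, 7), (30, Delta, x1, Pat, 12, 33, 37, 7), (30, Delta, x1, Pat, 13, 7, 37, 7), (30, Delta, x1, Pat, 19, 20, 37, 7), (30, Delta, x1, Pat, 25, 28, 37, 7), (30, Delta, x1, Pat, 34, 4, 37, 7), (5, Lyra, x1, Vic, 12, 1, 2, 37), (5, Lyra, x1, Vic, 12, 1, 32, 9), (5, Lyra, x1, Vic, 12, 33, 2, 37), (5, Lyra, x1, Vic, 12, 33, 32, 9), (5, Lyra, x1, Vic, 13, 7, 2, 37), (5, Lyra, x1, Vic, 13, 7, 32, 9), (5, Lyra, x1, Vic, 19, 20, 2, 37), (5, Lyra, x1, Vic, 19, 20, 32, 9), (5, Lyra, x1, Vic, 25, 28, 2, 37), (5, Lyra, x1, Vic, 25, 28, 32, 9), (5, Lyra, x1, Vic, 34, 4, 2, 37), (5, Lyra, x1, Vic, 34, 4, 32, 9), (6, Echo, x1, Fay, 12, 1, 30, 29), (6, Echo, x1, Fay, 12, 33, 30, 29), (6, Echo, x1, Fay, 13, 7, 30, 29), (6, Echo, x1, Fay, 19, 20, 30, 29), (6, Echo, x1, Fay, 25, 28, 30, 29), (6, Echo, x1, Fay, 34, 4, 30, 29)}
Selection qty ≥ sid: {(13, Delta, x1, Yan, 12, 33, 30, 38), (5, Lyra, x1, Vic, 12, 33, 2, 37), (5, Lyra, x1, Vic, 12, 33, 32, 9), (5, Lyra, x1, Vic, 13, 7, 2, 37), (5, Lyra, x1, Vic, 19, 20, 2, 37), (5, Lyra, x1, Vic, 25, 28, 2, 37), (5, Lyra, x1, Vic, 34, 4, 2, 37), (6, Echo, x1, Fay, 12, 33, 30, 29)}
Projecting to cname, pname, cid (1 duplicate(s) eliminated): {(Fay, Echo, 12), (Vic, Lyra, 12), (Vic, Lyra, 13), (Vic, Lyra, 19), (Vic, Lyra, 25), (Vic, Lyra, 34), (Yan, Delta, 12)}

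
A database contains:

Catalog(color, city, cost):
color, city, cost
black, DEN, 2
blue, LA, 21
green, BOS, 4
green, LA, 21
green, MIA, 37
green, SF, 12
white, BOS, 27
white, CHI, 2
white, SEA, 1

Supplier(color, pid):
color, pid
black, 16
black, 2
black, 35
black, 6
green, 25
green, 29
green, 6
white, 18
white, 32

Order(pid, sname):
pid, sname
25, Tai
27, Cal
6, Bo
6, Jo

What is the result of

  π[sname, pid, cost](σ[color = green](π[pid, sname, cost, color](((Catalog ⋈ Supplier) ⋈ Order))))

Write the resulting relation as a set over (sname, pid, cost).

Catalog ⋈ Supplier (natural join on color): {(black, DEN, 2, 16), (black, DEN, 2, 2), (black, DEN, 2, 35), (black, DEN, 2, 6), (green, BOS, 4, 25), (green, BOS, 4, 29), (green, BOS, 4, 6), (green, LA, 21, 25), (green, LA, 21, 29), (green, LA, 21, 6), (green, MIA, 37, 25), (green, MIA, 37, 29), (green, MIA, 37, 6), (green, SF, 12, 25), (green, SF, 12, 29), (green, SF, 12, 6), (white, BOS, 27, 18), (white, BOS, 27, 32), (white, CHI, 2, 18), (white, CHI, 2, 32), (white, SEA, 1, 18), (white, SEA, 1, 32)}
(Catalog ⋈ Supplier) ⋈ Order (natural join on pid): {(black, DEN, 2, 6, Bo), (black, DEN, 2, 6, Jo), (green, BOS, 4, 25, Tai), (green, BOS, 4, 6, Bo), (green, BOS, 4, 6, Jo), (green, LA, 21, 25, Tai), (green, LA, 21, 6, Bo), (green, LA, 21, 6, Jo), (green, MIA, 37, 25, Tai), (green, MIA, 37, 6, Bo), (green, MIA, 37, 6, Jo), (green, SF, 12, 25, Tai), (green, SF, 12, 6, Bo), (green, SF, 12, 6, Jo)}
Keep only column(s) pid, sname, cost, color: {(25, Tai, 12, green), (25, Tai, 21, green), (25, Tai, 37, green), (25, Tai, 4, green), (6, Bo, 12, green), (6, Bo, 2, black), (6, Bo, 21, green), (6, Bo, 37, green), (6, Bo, 4, green), (6, Jo, 12, green), (6, Jo, 2, black), (6, Jo, 21, green), (6, Jo, 37, green), (6, Jo, 4, green)}
σ[color = green]: keep tuples satisfying color = green → {(25, Tai, 12, green), (25, Tai, 21, green), (25, Tai, 37, green), (25, Tai, 4, green), (6, Bo, 12, green), (6, Bo, 21, green), (6, Bo, 37, green), (6, Bo, 4, green), (6, Jo, 12, green), (6, Jo, 21, green), (6, Jo, 37, green), (6, Jo, 4, green)}
Keep only column(s) sname, pid, cost: {(Bo, 6, 12), (Bo, 6, 21), (Bo, 6, 37), (Bo, 6, 4), (Jo, 6, 12), (Jo, 6, 21), (Jo, 6, 37), (Jo, 6, 4), (Tai, 25, 12), (Tai, 25, 21), (Tai, 25, 37), (Tai, 25, 4)}

{(Bo, 6, 12), (Bo, 6, 21), (Bo, 6, 37), (Bo, 6, 4), (Jo, 6, 12), (Jo, 6, 21), (Jo, 6, 37), (Jo, 6, 4), (Tai, 25, 12), (Tai, 25, 21), (Tai, 25, 37), (Tai, 25, 4)}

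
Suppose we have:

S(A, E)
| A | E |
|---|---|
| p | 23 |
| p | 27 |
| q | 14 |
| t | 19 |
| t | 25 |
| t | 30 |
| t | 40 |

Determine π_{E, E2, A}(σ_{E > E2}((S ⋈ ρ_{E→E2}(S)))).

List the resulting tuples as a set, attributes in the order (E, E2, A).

ρ[E→E2]: schema becomes (A, E2); tuples unchanged.
Joining S and ρ_{E→E2}(S) on A yields {(p, 23, 23), (p, 23, 27), (p, 27, 23), (p, 27, 27), (q, 14, 14), (t, 19, 19), (t, 19, 25), (t, 19, 30), (t, 19, 40), (t, 25, 19), (t, 25, 25), (t, 25, 30), (t, 25, 40), (t, 30, 19), (t, 30, 25), (t, 30, 30), (t, 30, 40), (t, 40, 19), (t, 40, 25), (t, 40, 30), (t, 40, 40)}.
Filtering on E > E2 leaves {(p, 27, 23), (t, 25, 19), (t, 30, 19), (t, 30, 25), (t, 40, 19), (t, 40, 25), (t, 40, 30)}.
π_{E, E2, A} gives {(25, 19, t), (27, 23, p), (30, 19, t), (30, 25, t), (40, 19, t), (40, 25, t), (40, 30, t)}.

{(25, 19, t), (27, 23, p), (30, 19, t), (30, 25, t), (40, 19, t), (40, 25, t), (40, 30, t)}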